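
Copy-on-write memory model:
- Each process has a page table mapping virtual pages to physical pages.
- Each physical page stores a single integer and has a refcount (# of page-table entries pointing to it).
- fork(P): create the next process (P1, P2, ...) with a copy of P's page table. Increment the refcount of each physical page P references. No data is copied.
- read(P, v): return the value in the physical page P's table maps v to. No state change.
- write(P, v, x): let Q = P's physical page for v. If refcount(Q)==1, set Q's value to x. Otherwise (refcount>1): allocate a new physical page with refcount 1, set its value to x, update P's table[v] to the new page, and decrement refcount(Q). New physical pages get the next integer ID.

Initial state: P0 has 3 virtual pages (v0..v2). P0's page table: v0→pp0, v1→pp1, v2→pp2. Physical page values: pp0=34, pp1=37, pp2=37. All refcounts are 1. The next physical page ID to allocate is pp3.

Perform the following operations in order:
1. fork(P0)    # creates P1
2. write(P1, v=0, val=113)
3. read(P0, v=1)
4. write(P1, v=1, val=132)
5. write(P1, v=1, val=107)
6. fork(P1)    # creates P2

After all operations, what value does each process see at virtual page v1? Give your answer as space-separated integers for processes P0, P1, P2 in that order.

Answer: 37 107 107

Derivation:
Op 1: fork(P0) -> P1. 3 ppages; refcounts: pp0:2 pp1:2 pp2:2
Op 2: write(P1, v0, 113). refcount(pp0)=2>1 -> COPY to pp3. 4 ppages; refcounts: pp0:1 pp1:2 pp2:2 pp3:1
Op 3: read(P0, v1) -> 37. No state change.
Op 4: write(P1, v1, 132). refcount(pp1)=2>1 -> COPY to pp4. 5 ppages; refcounts: pp0:1 pp1:1 pp2:2 pp3:1 pp4:1
Op 5: write(P1, v1, 107). refcount(pp4)=1 -> write in place. 5 ppages; refcounts: pp0:1 pp1:1 pp2:2 pp3:1 pp4:1
Op 6: fork(P1) -> P2. 5 ppages; refcounts: pp0:1 pp1:1 pp2:3 pp3:2 pp4:2
P0: v1 -> pp1 = 37
P1: v1 -> pp4 = 107
P2: v1 -> pp4 = 107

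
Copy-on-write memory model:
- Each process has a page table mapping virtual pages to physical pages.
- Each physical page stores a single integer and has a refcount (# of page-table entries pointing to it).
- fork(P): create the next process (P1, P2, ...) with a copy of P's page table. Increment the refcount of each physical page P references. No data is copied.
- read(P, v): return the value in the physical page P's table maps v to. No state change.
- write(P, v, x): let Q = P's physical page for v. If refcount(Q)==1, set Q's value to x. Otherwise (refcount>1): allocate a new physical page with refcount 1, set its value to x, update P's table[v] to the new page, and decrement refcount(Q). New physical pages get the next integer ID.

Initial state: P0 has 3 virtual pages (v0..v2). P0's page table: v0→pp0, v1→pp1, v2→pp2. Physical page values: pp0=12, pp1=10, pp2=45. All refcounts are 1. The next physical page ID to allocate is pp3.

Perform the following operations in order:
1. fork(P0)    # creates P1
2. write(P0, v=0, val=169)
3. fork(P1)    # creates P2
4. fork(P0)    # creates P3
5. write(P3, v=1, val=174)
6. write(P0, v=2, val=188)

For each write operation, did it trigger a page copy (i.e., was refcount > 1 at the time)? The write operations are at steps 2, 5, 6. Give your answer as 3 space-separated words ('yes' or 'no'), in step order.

Op 1: fork(P0) -> P1. 3 ppages; refcounts: pp0:2 pp1:2 pp2:2
Op 2: write(P0, v0, 169). refcount(pp0)=2>1 -> COPY to pp3. 4 ppages; refcounts: pp0:1 pp1:2 pp2:2 pp3:1
Op 3: fork(P1) -> P2. 4 ppages; refcounts: pp0:2 pp1:3 pp2:3 pp3:1
Op 4: fork(P0) -> P3. 4 ppages; refcounts: pp0:2 pp1:4 pp2:4 pp3:2
Op 5: write(P3, v1, 174). refcount(pp1)=4>1 -> COPY to pp4. 5 ppages; refcounts: pp0:2 pp1:3 pp2:4 pp3:2 pp4:1
Op 6: write(P0, v2, 188). refcount(pp2)=4>1 -> COPY to pp5. 6 ppages; refcounts: pp0:2 pp1:3 pp2:3 pp3:2 pp4:1 pp5:1

yes yes yes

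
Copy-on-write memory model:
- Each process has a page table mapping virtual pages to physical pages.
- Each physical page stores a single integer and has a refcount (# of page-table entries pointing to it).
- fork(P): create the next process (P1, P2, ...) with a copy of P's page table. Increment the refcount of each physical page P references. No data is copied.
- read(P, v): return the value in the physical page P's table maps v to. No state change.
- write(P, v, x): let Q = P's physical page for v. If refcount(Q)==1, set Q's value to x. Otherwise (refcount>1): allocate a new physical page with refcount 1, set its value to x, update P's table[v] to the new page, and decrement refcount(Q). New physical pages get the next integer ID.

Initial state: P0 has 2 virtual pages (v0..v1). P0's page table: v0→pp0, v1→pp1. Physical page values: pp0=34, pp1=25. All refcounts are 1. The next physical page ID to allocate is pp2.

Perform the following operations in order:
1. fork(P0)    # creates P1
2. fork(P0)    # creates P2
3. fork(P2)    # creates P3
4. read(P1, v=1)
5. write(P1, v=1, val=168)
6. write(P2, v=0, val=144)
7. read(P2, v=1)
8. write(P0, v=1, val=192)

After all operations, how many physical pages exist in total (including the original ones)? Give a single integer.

Op 1: fork(P0) -> P1. 2 ppages; refcounts: pp0:2 pp1:2
Op 2: fork(P0) -> P2. 2 ppages; refcounts: pp0:3 pp1:3
Op 3: fork(P2) -> P3. 2 ppages; refcounts: pp0:4 pp1:4
Op 4: read(P1, v1) -> 25. No state change.
Op 5: write(P1, v1, 168). refcount(pp1)=4>1 -> COPY to pp2. 3 ppages; refcounts: pp0:4 pp1:3 pp2:1
Op 6: write(P2, v0, 144). refcount(pp0)=4>1 -> COPY to pp3. 4 ppages; refcounts: pp0:3 pp1:3 pp2:1 pp3:1
Op 7: read(P2, v1) -> 25. No state change.
Op 8: write(P0, v1, 192). refcount(pp1)=3>1 -> COPY to pp4. 5 ppages; refcounts: pp0:3 pp1:2 pp2:1 pp3:1 pp4:1

Answer: 5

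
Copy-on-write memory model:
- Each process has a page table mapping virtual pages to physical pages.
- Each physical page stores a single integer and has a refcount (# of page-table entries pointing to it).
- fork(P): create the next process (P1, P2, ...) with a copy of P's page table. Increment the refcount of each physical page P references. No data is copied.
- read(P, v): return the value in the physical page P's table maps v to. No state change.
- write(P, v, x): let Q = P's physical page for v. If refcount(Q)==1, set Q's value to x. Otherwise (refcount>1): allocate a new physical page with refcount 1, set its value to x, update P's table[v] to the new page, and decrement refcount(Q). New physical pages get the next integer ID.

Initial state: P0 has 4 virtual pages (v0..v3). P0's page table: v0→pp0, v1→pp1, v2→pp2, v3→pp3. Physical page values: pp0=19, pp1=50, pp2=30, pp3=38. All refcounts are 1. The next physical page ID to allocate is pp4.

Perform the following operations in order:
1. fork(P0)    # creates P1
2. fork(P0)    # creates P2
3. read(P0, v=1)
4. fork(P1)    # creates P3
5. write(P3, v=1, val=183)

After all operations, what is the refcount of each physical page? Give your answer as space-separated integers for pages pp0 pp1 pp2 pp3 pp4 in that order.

Answer: 4 3 4 4 1

Derivation:
Op 1: fork(P0) -> P1. 4 ppages; refcounts: pp0:2 pp1:2 pp2:2 pp3:2
Op 2: fork(P0) -> P2. 4 ppages; refcounts: pp0:3 pp1:3 pp2:3 pp3:3
Op 3: read(P0, v1) -> 50. No state change.
Op 4: fork(P1) -> P3. 4 ppages; refcounts: pp0:4 pp1:4 pp2:4 pp3:4
Op 5: write(P3, v1, 183). refcount(pp1)=4>1 -> COPY to pp4. 5 ppages; refcounts: pp0:4 pp1:3 pp2:4 pp3:4 pp4:1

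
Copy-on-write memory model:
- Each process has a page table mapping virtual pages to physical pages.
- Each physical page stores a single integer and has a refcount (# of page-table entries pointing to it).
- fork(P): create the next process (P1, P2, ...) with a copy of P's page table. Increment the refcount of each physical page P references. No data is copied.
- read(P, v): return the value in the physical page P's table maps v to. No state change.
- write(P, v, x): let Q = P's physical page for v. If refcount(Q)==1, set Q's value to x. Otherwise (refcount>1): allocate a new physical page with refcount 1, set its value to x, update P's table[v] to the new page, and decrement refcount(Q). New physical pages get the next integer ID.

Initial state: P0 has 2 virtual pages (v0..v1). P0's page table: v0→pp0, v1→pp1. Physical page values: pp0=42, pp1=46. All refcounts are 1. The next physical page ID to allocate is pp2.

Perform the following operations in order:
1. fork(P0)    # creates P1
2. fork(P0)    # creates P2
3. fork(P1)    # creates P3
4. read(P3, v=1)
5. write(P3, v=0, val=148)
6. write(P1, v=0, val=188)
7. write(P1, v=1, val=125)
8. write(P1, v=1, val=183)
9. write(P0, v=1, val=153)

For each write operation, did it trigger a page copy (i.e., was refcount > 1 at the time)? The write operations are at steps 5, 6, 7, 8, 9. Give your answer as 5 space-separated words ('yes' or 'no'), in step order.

Op 1: fork(P0) -> P1. 2 ppages; refcounts: pp0:2 pp1:2
Op 2: fork(P0) -> P2. 2 ppages; refcounts: pp0:3 pp1:3
Op 3: fork(P1) -> P3. 2 ppages; refcounts: pp0:4 pp1:4
Op 4: read(P3, v1) -> 46. No state change.
Op 5: write(P3, v0, 148). refcount(pp0)=4>1 -> COPY to pp2. 3 ppages; refcounts: pp0:3 pp1:4 pp2:1
Op 6: write(P1, v0, 188). refcount(pp0)=3>1 -> COPY to pp3. 4 ppages; refcounts: pp0:2 pp1:4 pp2:1 pp3:1
Op 7: write(P1, v1, 125). refcount(pp1)=4>1 -> COPY to pp4. 5 ppages; refcounts: pp0:2 pp1:3 pp2:1 pp3:1 pp4:1
Op 8: write(P1, v1, 183). refcount(pp4)=1 -> write in place. 5 ppages; refcounts: pp0:2 pp1:3 pp2:1 pp3:1 pp4:1
Op 9: write(P0, v1, 153). refcount(pp1)=3>1 -> COPY to pp5. 6 ppages; refcounts: pp0:2 pp1:2 pp2:1 pp3:1 pp4:1 pp5:1

yes yes yes no yes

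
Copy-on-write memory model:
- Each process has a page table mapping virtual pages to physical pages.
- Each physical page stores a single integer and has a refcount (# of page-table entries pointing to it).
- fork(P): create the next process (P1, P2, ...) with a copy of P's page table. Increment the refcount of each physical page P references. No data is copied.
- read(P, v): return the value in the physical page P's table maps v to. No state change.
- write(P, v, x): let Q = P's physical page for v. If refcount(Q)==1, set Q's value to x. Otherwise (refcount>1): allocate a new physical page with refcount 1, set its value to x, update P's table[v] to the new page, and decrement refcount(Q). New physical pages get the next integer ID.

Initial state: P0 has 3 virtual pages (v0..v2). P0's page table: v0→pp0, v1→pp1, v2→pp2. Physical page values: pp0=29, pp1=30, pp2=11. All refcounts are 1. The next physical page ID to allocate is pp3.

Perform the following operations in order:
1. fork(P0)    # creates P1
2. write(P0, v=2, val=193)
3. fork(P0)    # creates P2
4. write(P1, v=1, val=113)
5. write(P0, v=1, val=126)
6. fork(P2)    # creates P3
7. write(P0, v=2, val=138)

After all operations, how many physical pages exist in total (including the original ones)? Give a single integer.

Answer: 7

Derivation:
Op 1: fork(P0) -> P1. 3 ppages; refcounts: pp0:2 pp1:2 pp2:2
Op 2: write(P0, v2, 193). refcount(pp2)=2>1 -> COPY to pp3. 4 ppages; refcounts: pp0:2 pp1:2 pp2:1 pp3:1
Op 3: fork(P0) -> P2. 4 ppages; refcounts: pp0:3 pp1:3 pp2:1 pp3:2
Op 4: write(P1, v1, 113). refcount(pp1)=3>1 -> COPY to pp4. 5 ppages; refcounts: pp0:3 pp1:2 pp2:1 pp3:2 pp4:1
Op 5: write(P0, v1, 126). refcount(pp1)=2>1 -> COPY to pp5. 6 ppages; refcounts: pp0:3 pp1:1 pp2:1 pp3:2 pp4:1 pp5:1
Op 6: fork(P2) -> P3. 6 ppages; refcounts: pp0:4 pp1:2 pp2:1 pp3:3 pp4:1 pp5:1
Op 7: write(P0, v2, 138). refcount(pp3)=3>1 -> COPY to pp6. 7 ppages; refcounts: pp0:4 pp1:2 pp2:1 pp3:2 pp4:1 pp5:1 pp6:1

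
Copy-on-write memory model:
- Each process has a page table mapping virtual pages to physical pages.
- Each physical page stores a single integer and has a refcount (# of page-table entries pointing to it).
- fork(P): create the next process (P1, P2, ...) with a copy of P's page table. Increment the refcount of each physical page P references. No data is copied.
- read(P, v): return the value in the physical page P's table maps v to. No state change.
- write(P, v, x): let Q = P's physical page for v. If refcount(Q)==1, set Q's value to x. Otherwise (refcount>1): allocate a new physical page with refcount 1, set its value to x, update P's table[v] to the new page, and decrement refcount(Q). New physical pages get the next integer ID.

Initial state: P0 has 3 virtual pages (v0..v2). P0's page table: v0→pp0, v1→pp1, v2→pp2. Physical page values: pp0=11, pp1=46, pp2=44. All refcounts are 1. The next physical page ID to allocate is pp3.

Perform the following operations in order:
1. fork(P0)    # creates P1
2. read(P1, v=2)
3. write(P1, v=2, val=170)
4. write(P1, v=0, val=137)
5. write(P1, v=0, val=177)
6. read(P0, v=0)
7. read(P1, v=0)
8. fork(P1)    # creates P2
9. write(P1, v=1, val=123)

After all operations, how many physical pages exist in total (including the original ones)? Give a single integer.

Answer: 6

Derivation:
Op 1: fork(P0) -> P1. 3 ppages; refcounts: pp0:2 pp1:2 pp2:2
Op 2: read(P1, v2) -> 44. No state change.
Op 3: write(P1, v2, 170). refcount(pp2)=2>1 -> COPY to pp3. 4 ppages; refcounts: pp0:2 pp1:2 pp2:1 pp3:1
Op 4: write(P1, v0, 137). refcount(pp0)=2>1 -> COPY to pp4. 5 ppages; refcounts: pp0:1 pp1:2 pp2:1 pp3:1 pp4:1
Op 5: write(P1, v0, 177). refcount(pp4)=1 -> write in place. 5 ppages; refcounts: pp0:1 pp1:2 pp2:1 pp3:1 pp4:1
Op 6: read(P0, v0) -> 11. No state change.
Op 7: read(P1, v0) -> 177. No state change.
Op 8: fork(P1) -> P2. 5 ppages; refcounts: pp0:1 pp1:3 pp2:1 pp3:2 pp4:2
Op 9: write(P1, v1, 123). refcount(pp1)=3>1 -> COPY to pp5. 6 ppages; refcounts: pp0:1 pp1:2 pp2:1 pp3:2 pp4:2 pp5:1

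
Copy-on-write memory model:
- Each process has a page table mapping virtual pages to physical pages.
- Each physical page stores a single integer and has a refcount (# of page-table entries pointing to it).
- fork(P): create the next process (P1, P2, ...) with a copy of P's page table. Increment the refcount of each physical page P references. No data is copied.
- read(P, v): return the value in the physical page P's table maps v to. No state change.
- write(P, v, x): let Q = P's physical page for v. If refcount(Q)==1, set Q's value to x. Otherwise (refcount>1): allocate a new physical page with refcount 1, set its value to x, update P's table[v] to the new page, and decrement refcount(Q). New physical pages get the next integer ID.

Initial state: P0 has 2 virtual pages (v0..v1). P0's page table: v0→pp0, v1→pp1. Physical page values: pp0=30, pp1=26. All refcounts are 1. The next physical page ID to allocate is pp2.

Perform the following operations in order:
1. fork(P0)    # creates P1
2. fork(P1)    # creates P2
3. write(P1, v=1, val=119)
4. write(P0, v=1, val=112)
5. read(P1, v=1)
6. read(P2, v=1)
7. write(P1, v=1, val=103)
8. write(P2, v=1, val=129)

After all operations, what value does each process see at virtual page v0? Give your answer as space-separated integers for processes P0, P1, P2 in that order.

Answer: 30 30 30

Derivation:
Op 1: fork(P0) -> P1. 2 ppages; refcounts: pp0:2 pp1:2
Op 2: fork(P1) -> P2. 2 ppages; refcounts: pp0:3 pp1:3
Op 3: write(P1, v1, 119). refcount(pp1)=3>1 -> COPY to pp2. 3 ppages; refcounts: pp0:3 pp1:2 pp2:1
Op 4: write(P0, v1, 112). refcount(pp1)=2>1 -> COPY to pp3. 4 ppages; refcounts: pp0:3 pp1:1 pp2:1 pp3:1
Op 5: read(P1, v1) -> 119. No state change.
Op 6: read(P2, v1) -> 26. No state change.
Op 7: write(P1, v1, 103). refcount(pp2)=1 -> write in place. 4 ppages; refcounts: pp0:3 pp1:1 pp2:1 pp3:1
Op 8: write(P2, v1, 129). refcount(pp1)=1 -> write in place. 4 ppages; refcounts: pp0:3 pp1:1 pp2:1 pp3:1
P0: v0 -> pp0 = 30
P1: v0 -> pp0 = 30
P2: v0 -> pp0 = 30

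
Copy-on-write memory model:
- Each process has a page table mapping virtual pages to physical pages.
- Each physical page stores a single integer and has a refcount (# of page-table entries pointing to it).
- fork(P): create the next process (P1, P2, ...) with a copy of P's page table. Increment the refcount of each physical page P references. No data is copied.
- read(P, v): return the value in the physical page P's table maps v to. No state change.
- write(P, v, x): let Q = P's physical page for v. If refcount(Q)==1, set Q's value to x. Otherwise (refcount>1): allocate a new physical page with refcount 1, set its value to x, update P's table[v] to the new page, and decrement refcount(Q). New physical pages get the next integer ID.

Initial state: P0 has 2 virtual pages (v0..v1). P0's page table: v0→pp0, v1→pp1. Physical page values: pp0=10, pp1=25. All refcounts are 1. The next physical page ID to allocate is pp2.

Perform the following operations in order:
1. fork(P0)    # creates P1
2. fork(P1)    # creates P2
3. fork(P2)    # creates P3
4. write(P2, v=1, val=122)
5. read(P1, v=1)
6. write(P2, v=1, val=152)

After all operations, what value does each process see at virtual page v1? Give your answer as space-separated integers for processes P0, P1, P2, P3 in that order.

Answer: 25 25 152 25

Derivation:
Op 1: fork(P0) -> P1. 2 ppages; refcounts: pp0:2 pp1:2
Op 2: fork(P1) -> P2. 2 ppages; refcounts: pp0:3 pp1:3
Op 3: fork(P2) -> P3. 2 ppages; refcounts: pp0:4 pp1:4
Op 4: write(P2, v1, 122). refcount(pp1)=4>1 -> COPY to pp2. 3 ppages; refcounts: pp0:4 pp1:3 pp2:1
Op 5: read(P1, v1) -> 25. No state change.
Op 6: write(P2, v1, 152). refcount(pp2)=1 -> write in place. 3 ppages; refcounts: pp0:4 pp1:3 pp2:1
P0: v1 -> pp1 = 25
P1: v1 -> pp1 = 25
P2: v1 -> pp2 = 152
P3: v1 -> pp1 = 25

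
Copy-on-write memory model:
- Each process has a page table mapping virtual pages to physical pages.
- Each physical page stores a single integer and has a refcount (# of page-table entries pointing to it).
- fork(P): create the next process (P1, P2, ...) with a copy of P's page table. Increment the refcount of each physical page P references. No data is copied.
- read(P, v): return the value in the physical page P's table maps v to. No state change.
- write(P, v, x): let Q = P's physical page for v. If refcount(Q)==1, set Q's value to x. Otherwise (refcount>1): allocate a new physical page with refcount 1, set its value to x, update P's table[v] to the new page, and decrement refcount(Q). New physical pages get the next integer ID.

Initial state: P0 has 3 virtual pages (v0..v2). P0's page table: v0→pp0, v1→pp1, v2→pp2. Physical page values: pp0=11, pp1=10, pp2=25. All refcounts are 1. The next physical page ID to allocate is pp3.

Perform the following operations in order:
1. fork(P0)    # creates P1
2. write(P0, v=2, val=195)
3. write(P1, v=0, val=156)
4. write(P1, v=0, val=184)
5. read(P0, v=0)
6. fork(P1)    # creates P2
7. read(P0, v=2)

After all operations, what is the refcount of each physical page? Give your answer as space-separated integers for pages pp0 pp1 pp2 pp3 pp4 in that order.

Op 1: fork(P0) -> P1. 3 ppages; refcounts: pp0:2 pp1:2 pp2:2
Op 2: write(P0, v2, 195). refcount(pp2)=2>1 -> COPY to pp3. 4 ppages; refcounts: pp0:2 pp1:2 pp2:1 pp3:1
Op 3: write(P1, v0, 156). refcount(pp0)=2>1 -> COPY to pp4. 5 ppages; refcounts: pp0:1 pp1:2 pp2:1 pp3:1 pp4:1
Op 4: write(P1, v0, 184). refcount(pp4)=1 -> write in place. 5 ppages; refcounts: pp0:1 pp1:2 pp2:1 pp3:1 pp4:1
Op 5: read(P0, v0) -> 11. No state change.
Op 6: fork(P1) -> P2. 5 ppages; refcounts: pp0:1 pp1:3 pp2:2 pp3:1 pp4:2
Op 7: read(P0, v2) -> 195. No state change.

Answer: 1 3 2 1 2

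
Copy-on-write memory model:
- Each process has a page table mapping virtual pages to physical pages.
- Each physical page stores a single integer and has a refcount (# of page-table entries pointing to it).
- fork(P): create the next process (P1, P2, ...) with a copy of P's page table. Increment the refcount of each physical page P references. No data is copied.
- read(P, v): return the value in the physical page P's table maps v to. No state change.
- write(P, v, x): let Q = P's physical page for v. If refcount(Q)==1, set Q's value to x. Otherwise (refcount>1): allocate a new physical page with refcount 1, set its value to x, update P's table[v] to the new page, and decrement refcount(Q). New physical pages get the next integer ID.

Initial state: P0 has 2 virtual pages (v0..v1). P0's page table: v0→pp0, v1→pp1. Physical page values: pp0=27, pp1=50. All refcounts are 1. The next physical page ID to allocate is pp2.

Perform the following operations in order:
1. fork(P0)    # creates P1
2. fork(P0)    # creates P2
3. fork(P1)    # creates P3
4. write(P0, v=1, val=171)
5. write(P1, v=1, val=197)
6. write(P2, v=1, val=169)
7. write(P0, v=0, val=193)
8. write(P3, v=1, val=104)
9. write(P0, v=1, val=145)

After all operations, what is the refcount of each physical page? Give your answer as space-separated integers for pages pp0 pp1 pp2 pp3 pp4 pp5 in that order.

Op 1: fork(P0) -> P1. 2 ppages; refcounts: pp0:2 pp1:2
Op 2: fork(P0) -> P2. 2 ppages; refcounts: pp0:3 pp1:3
Op 3: fork(P1) -> P3. 2 ppages; refcounts: pp0:4 pp1:4
Op 4: write(P0, v1, 171). refcount(pp1)=4>1 -> COPY to pp2. 3 ppages; refcounts: pp0:4 pp1:3 pp2:1
Op 5: write(P1, v1, 197). refcount(pp1)=3>1 -> COPY to pp3. 4 ppages; refcounts: pp0:4 pp1:2 pp2:1 pp3:1
Op 6: write(P2, v1, 169). refcount(pp1)=2>1 -> COPY to pp4. 5 ppages; refcounts: pp0:4 pp1:1 pp2:1 pp3:1 pp4:1
Op 7: write(P0, v0, 193). refcount(pp0)=4>1 -> COPY to pp5. 6 ppages; refcounts: pp0:3 pp1:1 pp2:1 pp3:1 pp4:1 pp5:1
Op 8: write(P3, v1, 104). refcount(pp1)=1 -> write in place. 6 ppages; refcounts: pp0:3 pp1:1 pp2:1 pp3:1 pp4:1 pp5:1
Op 9: write(P0, v1, 145). refcount(pp2)=1 -> write in place. 6 ppages; refcounts: pp0:3 pp1:1 pp2:1 pp3:1 pp4:1 pp5:1

Answer: 3 1 1 1 1 1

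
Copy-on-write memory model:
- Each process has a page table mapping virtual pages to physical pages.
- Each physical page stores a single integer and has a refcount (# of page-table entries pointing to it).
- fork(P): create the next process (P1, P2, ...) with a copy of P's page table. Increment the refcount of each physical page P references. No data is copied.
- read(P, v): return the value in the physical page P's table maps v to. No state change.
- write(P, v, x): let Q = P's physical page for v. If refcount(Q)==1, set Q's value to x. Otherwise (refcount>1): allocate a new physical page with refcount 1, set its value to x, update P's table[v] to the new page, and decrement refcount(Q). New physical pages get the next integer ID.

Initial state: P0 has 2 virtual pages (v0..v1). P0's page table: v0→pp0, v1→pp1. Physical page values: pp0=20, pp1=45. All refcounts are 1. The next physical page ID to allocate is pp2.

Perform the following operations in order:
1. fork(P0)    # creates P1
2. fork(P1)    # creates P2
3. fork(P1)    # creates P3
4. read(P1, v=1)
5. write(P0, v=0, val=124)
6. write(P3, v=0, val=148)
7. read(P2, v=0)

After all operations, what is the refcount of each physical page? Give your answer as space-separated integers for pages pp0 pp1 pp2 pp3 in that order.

Op 1: fork(P0) -> P1. 2 ppages; refcounts: pp0:2 pp1:2
Op 2: fork(P1) -> P2. 2 ppages; refcounts: pp0:3 pp1:3
Op 3: fork(P1) -> P3. 2 ppages; refcounts: pp0:4 pp1:4
Op 4: read(P1, v1) -> 45. No state change.
Op 5: write(P0, v0, 124). refcount(pp0)=4>1 -> COPY to pp2. 3 ppages; refcounts: pp0:3 pp1:4 pp2:1
Op 6: write(P3, v0, 148). refcount(pp0)=3>1 -> COPY to pp3. 4 ppages; refcounts: pp0:2 pp1:4 pp2:1 pp3:1
Op 7: read(P2, v0) -> 20. No state change.

Answer: 2 4 1 1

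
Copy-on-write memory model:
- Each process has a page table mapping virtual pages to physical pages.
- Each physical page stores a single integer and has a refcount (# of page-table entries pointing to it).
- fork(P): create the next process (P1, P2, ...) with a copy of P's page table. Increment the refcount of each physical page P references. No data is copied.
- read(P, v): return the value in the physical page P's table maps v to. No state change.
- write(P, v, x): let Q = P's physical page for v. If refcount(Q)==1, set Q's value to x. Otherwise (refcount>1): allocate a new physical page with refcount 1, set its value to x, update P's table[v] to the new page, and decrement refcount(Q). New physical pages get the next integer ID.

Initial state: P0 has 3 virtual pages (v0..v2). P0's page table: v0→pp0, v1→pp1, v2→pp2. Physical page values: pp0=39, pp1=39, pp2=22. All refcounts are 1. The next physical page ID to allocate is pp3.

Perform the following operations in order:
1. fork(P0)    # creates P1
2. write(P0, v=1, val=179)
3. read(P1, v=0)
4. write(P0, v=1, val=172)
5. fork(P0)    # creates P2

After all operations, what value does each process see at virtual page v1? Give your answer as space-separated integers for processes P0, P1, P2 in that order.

Op 1: fork(P0) -> P1. 3 ppages; refcounts: pp0:2 pp1:2 pp2:2
Op 2: write(P0, v1, 179). refcount(pp1)=2>1 -> COPY to pp3. 4 ppages; refcounts: pp0:2 pp1:1 pp2:2 pp3:1
Op 3: read(P1, v0) -> 39. No state change.
Op 4: write(P0, v1, 172). refcount(pp3)=1 -> write in place. 4 ppages; refcounts: pp0:2 pp1:1 pp2:2 pp3:1
Op 5: fork(P0) -> P2. 4 ppages; refcounts: pp0:3 pp1:1 pp2:3 pp3:2
P0: v1 -> pp3 = 172
P1: v1 -> pp1 = 39
P2: v1 -> pp3 = 172

Answer: 172 39 172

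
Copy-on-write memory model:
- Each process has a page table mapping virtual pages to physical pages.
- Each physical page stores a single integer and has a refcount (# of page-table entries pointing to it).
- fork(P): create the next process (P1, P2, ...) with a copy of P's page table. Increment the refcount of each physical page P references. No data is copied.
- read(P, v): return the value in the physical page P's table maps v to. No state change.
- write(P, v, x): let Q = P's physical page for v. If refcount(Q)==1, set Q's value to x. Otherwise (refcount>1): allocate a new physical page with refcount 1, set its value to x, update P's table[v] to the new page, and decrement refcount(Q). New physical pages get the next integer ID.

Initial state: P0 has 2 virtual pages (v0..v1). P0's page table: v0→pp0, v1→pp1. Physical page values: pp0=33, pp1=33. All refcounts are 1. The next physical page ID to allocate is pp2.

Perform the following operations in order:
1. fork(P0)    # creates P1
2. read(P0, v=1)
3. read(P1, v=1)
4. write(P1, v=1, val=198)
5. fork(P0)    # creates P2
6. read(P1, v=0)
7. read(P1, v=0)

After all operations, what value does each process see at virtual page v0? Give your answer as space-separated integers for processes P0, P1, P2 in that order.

Op 1: fork(P0) -> P1. 2 ppages; refcounts: pp0:2 pp1:2
Op 2: read(P0, v1) -> 33. No state change.
Op 3: read(P1, v1) -> 33. No state change.
Op 4: write(P1, v1, 198). refcount(pp1)=2>1 -> COPY to pp2. 3 ppages; refcounts: pp0:2 pp1:1 pp2:1
Op 5: fork(P0) -> P2. 3 ppages; refcounts: pp0:3 pp1:2 pp2:1
Op 6: read(P1, v0) -> 33. No state change.
Op 7: read(P1, v0) -> 33. No state change.
P0: v0 -> pp0 = 33
P1: v0 -> pp0 = 33
P2: v0 -> pp0 = 33

Answer: 33 33 33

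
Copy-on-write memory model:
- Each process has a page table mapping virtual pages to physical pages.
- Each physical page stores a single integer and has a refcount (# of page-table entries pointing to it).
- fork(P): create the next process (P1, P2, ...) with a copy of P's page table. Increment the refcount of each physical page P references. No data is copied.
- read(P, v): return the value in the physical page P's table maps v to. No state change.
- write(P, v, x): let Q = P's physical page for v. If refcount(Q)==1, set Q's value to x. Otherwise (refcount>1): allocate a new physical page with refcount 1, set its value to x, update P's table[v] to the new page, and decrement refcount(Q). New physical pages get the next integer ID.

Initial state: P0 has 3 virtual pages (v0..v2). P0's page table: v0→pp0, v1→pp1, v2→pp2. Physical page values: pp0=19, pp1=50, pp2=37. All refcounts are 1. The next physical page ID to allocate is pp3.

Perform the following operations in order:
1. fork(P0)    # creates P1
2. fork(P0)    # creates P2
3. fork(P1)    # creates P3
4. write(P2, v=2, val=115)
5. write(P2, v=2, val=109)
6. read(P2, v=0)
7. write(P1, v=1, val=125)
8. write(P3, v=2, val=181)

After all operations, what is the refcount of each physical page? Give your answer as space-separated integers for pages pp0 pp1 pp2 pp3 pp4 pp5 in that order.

Op 1: fork(P0) -> P1. 3 ppages; refcounts: pp0:2 pp1:2 pp2:2
Op 2: fork(P0) -> P2. 3 ppages; refcounts: pp0:3 pp1:3 pp2:3
Op 3: fork(P1) -> P3. 3 ppages; refcounts: pp0:4 pp1:4 pp2:4
Op 4: write(P2, v2, 115). refcount(pp2)=4>1 -> COPY to pp3. 4 ppages; refcounts: pp0:4 pp1:4 pp2:3 pp3:1
Op 5: write(P2, v2, 109). refcount(pp3)=1 -> write in place. 4 ppages; refcounts: pp0:4 pp1:4 pp2:3 pp3:1
Op 6: read(P2, v0) -> 19. No state change.
Op 7: write(P1, v1, 125). refcount(pp1)=4>1 -> COPY to pp4. 5 ppages; refcounts: pp0:4 pp1:3 pp2:3 pp3:1 pp4:1
Op 8: write(P3, v2, 181). refcount(pp2)=3>1 -> COPY to pp5. 6 ppages; refcounts: pp0:4 pp1:3 pp2:2 pp3:1 pp4:1 pp5:1

Answer: 4 3 2 1 1 1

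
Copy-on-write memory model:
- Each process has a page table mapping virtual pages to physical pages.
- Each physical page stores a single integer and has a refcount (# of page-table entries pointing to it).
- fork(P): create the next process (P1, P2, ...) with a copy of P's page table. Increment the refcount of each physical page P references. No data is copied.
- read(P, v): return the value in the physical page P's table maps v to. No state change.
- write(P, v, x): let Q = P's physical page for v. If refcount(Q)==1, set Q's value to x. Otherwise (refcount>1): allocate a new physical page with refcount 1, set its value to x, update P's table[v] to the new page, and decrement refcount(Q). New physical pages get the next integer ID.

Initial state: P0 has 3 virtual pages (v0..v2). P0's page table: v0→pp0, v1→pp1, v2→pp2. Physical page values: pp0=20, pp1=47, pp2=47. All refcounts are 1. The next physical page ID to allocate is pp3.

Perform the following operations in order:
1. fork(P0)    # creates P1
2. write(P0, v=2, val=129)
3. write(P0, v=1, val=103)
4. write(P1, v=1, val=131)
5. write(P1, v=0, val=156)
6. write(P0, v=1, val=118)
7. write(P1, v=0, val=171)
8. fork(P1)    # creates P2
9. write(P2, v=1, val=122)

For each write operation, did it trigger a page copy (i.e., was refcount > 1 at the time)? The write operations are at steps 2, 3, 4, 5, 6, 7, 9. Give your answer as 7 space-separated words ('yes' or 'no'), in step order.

Op 1: fork(P0) -> P1. 3 ppages; refcounts: pp0:2 pp1:2 pp2:2
Op 2: write(P0, v2, 129). refcount(pp2)=2>1 -> COPY to pp3. 4 ppages; refcounts: pp0:2 pp1:2 pp2:1 pp3:1
Op 3: write(P0, v1, 103). refcount(pp1)=2>1 -> COPY to pp4. 5 ppages; refcounts: pp0:2 pp1:1 pp2:1 pp3:1 pp4:1
Op 4: write(P1, v1, 131). refcount(pp1)=1 -> write in place. 5 ppages; refcounts: pp0:2 pp1:1 pp2:1 pp3:1 pp4:1
Op 5: write(P1, v0, 156). refcount(pp0)=2>1 -> COPY to pp5. 6 ppages; refcounts: pp0:1 pp1:1 pp2:1 pp3:1 pp4:1 pp5:1
Op 6: write(P0, v1, 118). refcount(pp4)=1 -> write in place. 6 ppages; refcounts: pp0:1 pp1:1 pp2:1 pp3:1 pp4:1 pp5:1
Op 7: write(P1, v0, 171). refcount(pp5)=1 -> write in place. 6 ppages; refcounts: pp0:1 pp1:1 pp2:1 pp3:1 pp4:1 pp5:1
Op 8: fork(P1) -> P2. 6 ppages; refcounts: pp0:1 pp1:2 pp2:2 pp3:1 pp4:1 pp5:2
Op 9: write(P2, v1, 122). refcount(pp1)=2>1 -> COPY to pp6. 7 ppages; refcounts: pp0:1 pp1:1 pp2:2 pp3:1 pp4:1 pp5:2 pp6:1

yes yes no yes no no yes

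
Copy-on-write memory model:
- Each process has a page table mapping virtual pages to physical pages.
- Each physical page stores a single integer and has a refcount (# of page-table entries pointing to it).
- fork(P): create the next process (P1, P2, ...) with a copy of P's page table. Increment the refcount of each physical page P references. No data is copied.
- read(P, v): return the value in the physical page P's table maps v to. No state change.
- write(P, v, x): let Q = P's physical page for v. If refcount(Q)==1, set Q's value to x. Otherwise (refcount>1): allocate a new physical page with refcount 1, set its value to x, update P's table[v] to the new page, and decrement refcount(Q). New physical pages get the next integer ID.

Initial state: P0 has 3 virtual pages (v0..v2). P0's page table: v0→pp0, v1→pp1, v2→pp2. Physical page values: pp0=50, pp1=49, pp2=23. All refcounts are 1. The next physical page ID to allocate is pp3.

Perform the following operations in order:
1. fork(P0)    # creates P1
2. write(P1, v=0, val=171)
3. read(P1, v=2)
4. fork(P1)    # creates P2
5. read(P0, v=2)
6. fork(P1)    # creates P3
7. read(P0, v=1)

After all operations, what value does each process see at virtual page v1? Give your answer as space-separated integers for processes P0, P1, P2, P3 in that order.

Op 1: fork(P0) -> P1. 3 ppages; refcounts: pp0:2 pp1:2 pp2:2
Op 2: write(P1, v0, 171). refcount(pp0)=2>1 -> COPY to pp3. 4 ppages; refcounts: pp0:1 pp1:2 pp2:2 pp3:1
Op 3: read(P1, v2) -> 23. No state change.
Op 4: fork(P1) -> P2. 4 ppages; refcounts: pp0:1 pp1:3 pp2:3 pp3:2
Op 5: read(P0, v2) -> 23. No state change.
Op 6: fork(P1) -> P3. 4 ppages; refcounts: pp0:1 pp1:4 pp2:4 pp3:3
Op 7: read(P0, v1) -> 49. No state change.
P0: v1 -> pp1 = 49
P1: v1 -> pp1 = 49
P2: v1 -> pp1 = 49
P3: v1 -> pp1 = 49

Answer: 49 49 49 49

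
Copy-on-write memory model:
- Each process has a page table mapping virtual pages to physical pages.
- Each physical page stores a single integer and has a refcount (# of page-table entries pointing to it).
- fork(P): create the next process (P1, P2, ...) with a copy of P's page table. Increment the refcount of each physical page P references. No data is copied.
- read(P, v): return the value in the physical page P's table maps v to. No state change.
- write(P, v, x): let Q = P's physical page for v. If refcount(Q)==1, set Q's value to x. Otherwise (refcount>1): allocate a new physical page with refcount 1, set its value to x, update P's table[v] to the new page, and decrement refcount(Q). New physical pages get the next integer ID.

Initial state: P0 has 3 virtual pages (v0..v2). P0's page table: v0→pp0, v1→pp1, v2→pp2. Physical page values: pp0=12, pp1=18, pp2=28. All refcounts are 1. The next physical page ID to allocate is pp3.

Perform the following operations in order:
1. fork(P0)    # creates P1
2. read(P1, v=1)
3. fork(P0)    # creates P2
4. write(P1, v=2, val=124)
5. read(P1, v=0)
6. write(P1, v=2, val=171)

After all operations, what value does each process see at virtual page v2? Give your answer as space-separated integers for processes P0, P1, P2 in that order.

Op 1: fork(P0) -> P1. 3 ppages; refcounts: pp0:2 pp1:2 pp2:2
Op 2: read(P1, v1) -> 18. No state change.
Op 3: fork(P0) -> P2. 3 ppages; refcounts: pp0:3 pp1:3 pp2:3
Op 4: write(P1, v2, 124). refcount(pp2)=3>1 -> COPY to pp3. 4 ppages; refcounts: pp0:3 pp1:3 pp2:2 pp3:1
Op 5: read(P1, v0) -> 12. No state change.
Op 6: write(P1, v2, 171). refcount(pp3)=1 -> write in place. 4 ppages; refcounts: pp0:3 pp1:3 pp2:2 pp3:1
P0: v2 -> pp2 = 28
P1: v2 -> pp3 = 171
P2: v2 -> pp2 = 28

Answer: 28 171 28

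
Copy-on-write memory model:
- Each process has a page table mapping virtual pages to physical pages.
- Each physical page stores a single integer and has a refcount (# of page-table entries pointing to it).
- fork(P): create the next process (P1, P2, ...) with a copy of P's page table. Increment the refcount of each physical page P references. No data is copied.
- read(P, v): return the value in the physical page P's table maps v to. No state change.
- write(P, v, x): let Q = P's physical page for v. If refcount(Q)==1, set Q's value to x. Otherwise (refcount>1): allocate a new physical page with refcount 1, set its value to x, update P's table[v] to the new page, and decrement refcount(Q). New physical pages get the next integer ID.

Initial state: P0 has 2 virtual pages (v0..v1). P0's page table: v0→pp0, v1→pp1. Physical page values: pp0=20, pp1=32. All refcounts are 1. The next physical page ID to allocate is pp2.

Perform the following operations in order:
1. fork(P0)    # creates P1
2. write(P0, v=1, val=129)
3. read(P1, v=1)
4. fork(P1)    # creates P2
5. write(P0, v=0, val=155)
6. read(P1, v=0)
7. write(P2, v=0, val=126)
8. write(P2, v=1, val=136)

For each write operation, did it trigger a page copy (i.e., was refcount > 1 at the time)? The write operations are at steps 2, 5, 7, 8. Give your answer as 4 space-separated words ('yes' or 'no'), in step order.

Op 1: fork(P0) -> P1. 2 ppages; refcounts: pp0:2 pp1:2
Op 2: write(P0, v1, 129). refcount(pp1)=2>1 -> COPY to pp2. 3 ppages; refcounts: pp0:2 pp1:1 pp2:1
Op 3: read(P1, v1) -> 32. No state change.
Op 4: fork(P1) -> P2. 3 ppages; refcounts: pp0:3 pp1:2 pp2:1
Op 5: write(P0, v0, 155). refcount(pp0)=3>1 -> COPY to pp3. 4 ppages; refcounts: pp0:2 pp1:2 pp2:1 pp3:1
Op 6: read(P1, v0) -> 20. No state change.
Op 7: write(P2, v0, 126). refcount(pp0)=2>1 -> COPY to pp4. 5 ppages; refcounts: pp0:1 pp1:2 pp2:1 pp3:1 pp4:1
Op 8: write(P2, v1, 136). refcount(pp1)=2>1 -> COPY to pp5. 6 ppages; refcounts: pp0:1 pp1:1 pp2:1 pp3:1 pp4:1 pp5:1

yes yes yes yes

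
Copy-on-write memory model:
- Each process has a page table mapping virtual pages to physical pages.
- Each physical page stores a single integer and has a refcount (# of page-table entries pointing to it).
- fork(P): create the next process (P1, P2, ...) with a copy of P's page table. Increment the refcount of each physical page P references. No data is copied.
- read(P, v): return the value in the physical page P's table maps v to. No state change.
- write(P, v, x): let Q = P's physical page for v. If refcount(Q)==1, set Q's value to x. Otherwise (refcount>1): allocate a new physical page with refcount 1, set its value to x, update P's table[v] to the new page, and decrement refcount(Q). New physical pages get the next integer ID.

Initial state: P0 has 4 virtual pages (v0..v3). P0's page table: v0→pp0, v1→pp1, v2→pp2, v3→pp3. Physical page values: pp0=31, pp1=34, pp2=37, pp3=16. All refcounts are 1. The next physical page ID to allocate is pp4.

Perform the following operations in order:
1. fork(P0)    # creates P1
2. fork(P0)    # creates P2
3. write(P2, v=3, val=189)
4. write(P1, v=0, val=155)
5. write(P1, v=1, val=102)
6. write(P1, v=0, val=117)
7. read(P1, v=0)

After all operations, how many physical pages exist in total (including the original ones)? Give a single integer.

Answer: 7

Derivation:
Op 1: fork(P0) -> P1. 4 ppages; refcounts: pp0:2 pp1:2 pp2:2 pp3:2
Op 2: fork(P0) -> P2. 4 ppages; refcounts: pp0:3 pp1:3 pp2:3 pp3:3
Op 3: write(P2, v3, 189). refcount(pp3)=3>1 -> COPY to pp4. 5 ppages; refcounts: pp0:3 pp1:3 pp2:3 pp3:2 pp4:1
Op 4: write(P1, v0, 155). refcount(pp0)=3>1 -> COPY to pp5. 6 ppages; refcounts: pp0:2 pp1:3 pp2:3 pp3:2 pp4:1 pp5:1
Op 5: write(P1, v1, 102). refcount(pp1)=3>1 -> COPY to pp6. 7 ppages; refcounts: pp0:2 pp1:2 pp2:3 pp3:2 pp4:1 pp5:1 pp6:1
Op 6: write(P1, v0, 117). refcount(pp5)=1 -> write in place. 7 ppages; refcounts: pp0:2 pp1:2 pp2:3 pp3:2 pp4:1 pp5:1 pp6:1
Op 7: read(P1, v0) -> 117. No state change.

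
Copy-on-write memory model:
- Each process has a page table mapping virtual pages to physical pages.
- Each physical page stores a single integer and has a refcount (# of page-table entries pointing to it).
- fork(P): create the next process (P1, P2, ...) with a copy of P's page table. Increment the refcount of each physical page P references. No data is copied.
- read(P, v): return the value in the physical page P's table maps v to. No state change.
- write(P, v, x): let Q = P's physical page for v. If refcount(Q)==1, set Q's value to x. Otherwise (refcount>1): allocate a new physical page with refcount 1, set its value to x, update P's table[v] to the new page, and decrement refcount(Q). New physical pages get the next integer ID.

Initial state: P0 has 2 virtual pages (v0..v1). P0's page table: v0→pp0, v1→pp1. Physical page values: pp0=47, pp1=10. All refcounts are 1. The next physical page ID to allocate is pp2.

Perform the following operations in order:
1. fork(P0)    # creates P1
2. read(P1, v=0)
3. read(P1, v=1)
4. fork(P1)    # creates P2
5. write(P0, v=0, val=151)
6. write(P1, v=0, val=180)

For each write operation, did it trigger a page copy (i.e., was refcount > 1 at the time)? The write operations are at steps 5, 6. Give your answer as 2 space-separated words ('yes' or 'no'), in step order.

Op 1: fork(P0) -> P1. 2 ppages; refcounts: pp0:2 pp1:2
Op 2: read(P1, v0) -> 47. No state change.
Op 3: read(P1, v1) -> 10. No state change.
Op 4: fork(P1) -> P2. 2 ppages; refcounts: pp0:3 pp1:3
Op 5: write(P0, v0, 151). refcount(pp0)=3>1 -> COPY to pp2. 3 ppages; refcounts: pp0:2 pp1:3 pp2:1
Op 6: write(P1, v0, 180). refcount(pp0)=2>1 -> COPY to pp3. 4 ppages; refcounts: pp0:1 pp1:3 pp2:1 pp3:1

yes yes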